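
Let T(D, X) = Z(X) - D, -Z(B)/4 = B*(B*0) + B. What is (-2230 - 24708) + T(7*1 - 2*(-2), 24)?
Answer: -27045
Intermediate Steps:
Z(B) = -4*B (Z(B) = -4*(B*(B*0) + B) = -4*(B*0 + B) = -4*(0 + B) = -4*B)
T(D, X) = -D - 4*X (T(D, X) = -4*X - D = -D - 4*X)
(-2230 - 24708) + T(7*1 - 2*(-2), 24) = (-2230 - 24708) + (-(7*1 - 2*(-2)) - 4*24) = -26938 + (-(7 + 4) - 96) = -26938 + (-1*11 - 96) = -26938 + (-11 - 96) = -26938 - 107 = -27045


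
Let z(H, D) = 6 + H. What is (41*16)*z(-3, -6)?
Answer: 1968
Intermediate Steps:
(41*16)*z(-3, -6) = (41*16)*(6 - 3) = 656*3 = 1968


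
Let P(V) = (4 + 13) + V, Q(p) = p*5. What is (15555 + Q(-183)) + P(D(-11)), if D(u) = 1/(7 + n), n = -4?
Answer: 43972/3 ≈ 14657.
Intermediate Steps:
Q(p) = 5*p
D(u) = 1/3 (D(u) = 1/(7 - 4) = 1/3)
P(V) = 17 + V
(15555 + Q(-183)) + P(D(-11)) = (15555 + 5*(-183)) + (17 + 1/3) = (15555 - 915) + 52/3 = 14640 + 52/3 = 43972/3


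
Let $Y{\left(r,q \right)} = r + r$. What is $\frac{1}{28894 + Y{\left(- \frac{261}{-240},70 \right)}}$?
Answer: $\frac{40}{1155847} \approx 3.4607 \cdot 10^{-5}$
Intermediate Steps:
$Y{\left(r,q \right)} = 2 r$
$\frac{1}{28894 + Y{\left(- \frac{261}{-240},70 \right)}} = \frac{1}{28894 + 2 \left(- \frac{261}{-240}\right)} = \frac{1}{28894 + 2 \left(\left(-261\right) \left(- \frac{1}{240}\right)\right)} = \frac{1}{28894 + 2 \cdot \frac{87}{80}} = \frac{1}{28894 + \frac{87}{40}} = \frac{1}{\frac{1155847}{40}} = \frac{40}{1155847}$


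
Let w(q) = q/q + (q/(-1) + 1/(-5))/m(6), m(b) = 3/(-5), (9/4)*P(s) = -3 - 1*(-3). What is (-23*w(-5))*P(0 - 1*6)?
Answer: 0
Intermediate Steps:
P(s) = 0 (P(s) = 4*(-3 - 1*(-3))/9 = 4*(-3 + 3)/9 = (4/9)*0 = 0)
m(b) = -⅗ (m(b) = 3*(-⅕) = -⅗)
w(q) = 4/3 + 5*q/3 (w(q) = q/q + (q/(-1) + 1/(-5))/(-⅗) = 1 + (q*(-1) + 1*(-⅕))*(-5/3) = 1 + (-q - ⅕)*(-5/3) = 1 + (-⅕ - q)*(-5/3) = 1 + (⅓ + 5*q/3) = 4/3 + 5*q/3)
(-23*w(-5))*P(0 - 1*6) = -23*(4/3 + (5/3)*(-5))*0 = -23*(4/3 - 25/3)*0 = -23*(-7)*0 = 161*0 = 0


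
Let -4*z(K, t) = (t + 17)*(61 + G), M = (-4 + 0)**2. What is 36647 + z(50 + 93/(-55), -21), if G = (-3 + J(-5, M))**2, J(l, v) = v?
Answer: 36877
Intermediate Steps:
M = 16 (M = (-4)**2 = 16)
G = 169 (G = (-3 + 16)**2 = 13**2 = 169)
z(K, t) = -1955/2 - 115*t/2 (z(K, t) = -(t + 17)*(61 + 169)/4 = -(17 + t)*230/4 = -(3910 + 230*t)/4 = -1955/2 - 115*t/2)
36647 + z(50 + 93/(-55), -21) = 36647 + (-1955/2 - 115/2*(-21)) = 36647 + (-1955/2 + 2415/2) = 36647 + 230 = 36877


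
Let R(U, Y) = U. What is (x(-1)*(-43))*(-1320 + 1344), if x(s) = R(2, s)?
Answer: -2064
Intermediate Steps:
x(s) = 2
(x(-1)*(-43))*(-1320 + 1344) = (2*(-43))*(-1320 + 1344) = -86*24 = -2064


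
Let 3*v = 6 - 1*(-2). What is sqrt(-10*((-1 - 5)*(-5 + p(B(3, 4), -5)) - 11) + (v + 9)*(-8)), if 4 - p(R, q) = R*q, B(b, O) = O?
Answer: sqrt(10410)/3 ≈ 34.010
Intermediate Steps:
v = 8/3 (v = (6 - 1*(-2))/3 = (6 + 2)/3 = (1/3)*8 = 8/3 ≈ 2.6667)
p(R, q) = 4 - R*q
sqrt(-10*((-1 - 5)*(-5 + p(B(3, 4), -5)) - 11) + (v + 9)*(-8)) = sqrt(-10*((-1 - 5)*(-5 + (4 - 1*4*(-5))) - 11) + (8/3 + 9)*(-8)) = sqrt(-10*(-6*(-5 + (4 + 20)) - 11) + (35/3)*(-8)) = sqrt(-10*(-6*(-5 + 24) - 11) - 280/3) = sqrt(-10*(-6*19 - 11) - 280/3) = sqrt(-10*(-114 - 11) - 280/3) = sqrt(-10*(-125) - 280/3) = sqrt(1250 - 280/3) = sqrt(3470/3) = sqrt(10410)/3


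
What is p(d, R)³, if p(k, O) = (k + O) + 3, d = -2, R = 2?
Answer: 27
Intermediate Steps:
p(k, O) = 3 + O + k (p(k, O) = (O + k) + 3 = 3 + O + k)
p(d, R)³ = (3 + 2 - 2)³ = 3³ = 27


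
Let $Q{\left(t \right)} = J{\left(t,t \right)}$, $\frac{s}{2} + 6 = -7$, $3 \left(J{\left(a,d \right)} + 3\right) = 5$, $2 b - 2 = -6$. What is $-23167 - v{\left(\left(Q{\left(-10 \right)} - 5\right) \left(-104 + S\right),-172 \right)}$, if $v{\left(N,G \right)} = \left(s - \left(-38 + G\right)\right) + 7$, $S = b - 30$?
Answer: $-23358$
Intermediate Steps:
$b = -2$ ($b = 1 + \frac{1}{2} \left(-6\right) = 1 - 3 = -2$)
$S = -32$ ($S = -2 - 30 = -32$)
$J{\left(a,d \right)} = - \frac{4}{3}$ ($J{\left(a,d \right)} = -3 + \frac{1}{3} \cdot 5 = -3 + \frac{5}{3} = - \frac{4}{3}$)
$s = -26$ ($s = -12 + 2 \left(-7\right) = -12 - 14 = -26$)
$Q{\left(t \right)} = - \frac{4}{3}$
$v{\left(N,G \right)} = 19 - G$ ($v{\left(N,G \right)} = \left(-26 - \left(-38 + G\right)\right) + 7 = \left(12 - G\right) + 7 = 19 - G$)
$-23167 - v{\left(\left(Q{\left(-10 \right)} - 5\right) \left(-104 + S\right),-172 \right)} = -23167 - \left(19 - -172\right) = -23167 - \left(19 + 172\right) = -23167 - 191 = -23358$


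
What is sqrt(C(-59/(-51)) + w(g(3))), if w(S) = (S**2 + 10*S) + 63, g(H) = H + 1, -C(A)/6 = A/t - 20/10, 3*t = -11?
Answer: sqrt(4647137)/187 ≈ 11.528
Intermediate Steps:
t = -11/3 (t = (1/3)*(-11) = -11/3 ≈ -3.6667)
C(A) = 12 + 18*A/11 (C(A) = -6*(A/(-11/3) - 20/10) = -6*(A*(-3/11) - 20*1/10) = -6*(-3*A/11 - 2) = -6*(-2 - 3*A/11) = 12 + 18*A/11)
g(H) = 1 + H
w(S) = 63 + S**2 + 10*S
sqrt(C(-59/(-51)) + w(g(3))) = sqrt((12 + 18*(-59/(-51))/11) + (63 + (1 + 3)**2 + 10*(1 + 3))) = sqrt((12 + 18*(-59*(-1/51))/11) + (63 + 4**2 + 10*4)) = sqrt((12 + (18/11)*(59/51)) + (63 + 16 + 40)) = sqrt((12 + 354/187) + 119) = sqrt(2598/187 + 119) = sqrt(24851/187) = sqrt(4647137)/187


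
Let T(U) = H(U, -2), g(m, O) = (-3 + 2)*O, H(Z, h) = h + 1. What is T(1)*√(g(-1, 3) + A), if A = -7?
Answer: -I*√10 ≈ -3.1623*I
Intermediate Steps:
H(Z, h) = 1 + h
g(m, O) = -O
T(U) = -1 (T(U) = 1 - 2 = -1)
T(1)*√(g(-1, 3) + A) = -√(-1*3 - 7) = -√(-3 - 7) = -√(-10) = -I*√10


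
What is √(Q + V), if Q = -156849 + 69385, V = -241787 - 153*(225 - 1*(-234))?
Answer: I*√399478 ≈ 632.04*I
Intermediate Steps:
V = -312014 (V = -241787 - 153*(225 + 234) = -241787 - 153*459 = -241787 - 70227 = -312014)
Q = -87464
√(Q + V) = √(-87464 - 312014) = √(-399478) = I*√399478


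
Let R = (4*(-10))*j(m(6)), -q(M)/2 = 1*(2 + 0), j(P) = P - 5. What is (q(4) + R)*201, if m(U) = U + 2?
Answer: -24924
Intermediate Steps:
m(U) = 2 + U
j(P) = -5 + P
q(M) = -4 (q(M) = -2*(2 + 0) = -2*2 = -4)
R = -120 (R = (4*(-10))*(-5 + (2 + 6)) = -40*(-5 + 8) = -40*3 = -120)
(q(4) + R)*201 = (-4 - 120)*201 = -124*201 = -24924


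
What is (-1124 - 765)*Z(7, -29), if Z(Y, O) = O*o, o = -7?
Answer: -383467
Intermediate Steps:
Z(Y, O) = -7*O (Z(Y, O) = O*(-7) = -7*O)
(-1124 - 765)*Z(7, -29) = (-1124 - 765)*(-7*(-29)) = -1889*203 = -383467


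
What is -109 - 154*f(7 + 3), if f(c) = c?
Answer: -1649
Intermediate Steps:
-109 - 154*f(7 + 3) = -109 - 154*(7 + 3) = -109 - 154*10 = -109 - 1540 = -1649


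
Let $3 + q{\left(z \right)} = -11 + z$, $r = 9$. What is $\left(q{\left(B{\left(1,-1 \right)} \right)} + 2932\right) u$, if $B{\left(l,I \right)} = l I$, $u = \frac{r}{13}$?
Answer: $\frac{26253}{13} \approx 2019.5$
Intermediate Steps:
$u = \frac{9}{13} \approx 0.69231$
$B{\left(l,I \right)} = I l$
$q{\left(z \right)} = -14 + z$ ($q{\left(z \right)} = -3 + \left(-11 + z\right) = -14 + z$)
$\left(q{\left(B{\left(1,-1 \right)} \right)} + 2932\right) u = \left(\left(-14 - 1\right) + 2932\right) \frac{9}{13} = \left(-15 + 2932\right) \frac{9}{13} = 2917 \cdot \frac{9}{13} = \frac{26253}{13}$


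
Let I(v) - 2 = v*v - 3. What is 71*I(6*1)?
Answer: 2485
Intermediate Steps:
I(v) = -1 + v**2 (I(v) = 2 + (v*v - 3) = 2 + (v**2 - 3) = 2 + (-3 + v**2) = -1 + v**2)
71*I(6*1) = 71*(-1 + (6*1)**2) = 71*(-1 + 6**2) = 71*(-1 + 36) = 71*35 = 2485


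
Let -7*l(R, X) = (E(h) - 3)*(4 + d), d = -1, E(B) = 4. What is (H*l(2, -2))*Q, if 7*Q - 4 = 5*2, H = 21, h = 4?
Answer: -18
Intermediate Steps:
l(R, X) = -3/7 (l(R, X) = -(4 - 3)*(4 - 1)/7 = -3/7)
Q = 2 (Q = 4/7 + (5*2)/7 = 4/7 + (⅐)*10 = 4/7 + 10/7 = 2)
(H*l(2, -2))*Q = (21*(-3/7))*2 = -9*2 = -18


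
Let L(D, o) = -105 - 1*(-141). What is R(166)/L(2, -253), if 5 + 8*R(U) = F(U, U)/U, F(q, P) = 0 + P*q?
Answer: 161/288 ≈ 0.55903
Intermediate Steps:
F(q, P) = P*q
L(D, o) = 36 (L(D, o) = -105 + 141 = 36)
R(U) = -5/8 + U/8 (R(U) = -5/8 + ((U*U)/U)/8 = -5/8 + (U²/U)/8 = -5/8 + U/8)
R(166)/L(2, -253) = (-5/8 + (⅛)*166)/36 = (-5/8 + 83/4)*(1/36) = (161/8)*(1/36) = 161/288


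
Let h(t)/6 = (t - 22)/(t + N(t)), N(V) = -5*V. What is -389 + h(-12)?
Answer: -1573/4 ≈ -393.25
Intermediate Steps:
h(t) = -3*(-22 + t)/(2*t) (h(t) = 6*((t - 22)/(t - 5*t)) = 6*((-22 + t)/((-4*t))) = 6*((-22 + t)*(-1/(4*t))) = 6*(-(-22 + t)/(4*t)) = -3*(-22 + t)/(2*t))
-389 + h(-12) = -389 + (-3/2 + 33/(-12)) = -389 + (-3/2 + 33*(-1/12)) = -389 + (-3/2 - 11/4) = -389 - 17/4 = -1573/4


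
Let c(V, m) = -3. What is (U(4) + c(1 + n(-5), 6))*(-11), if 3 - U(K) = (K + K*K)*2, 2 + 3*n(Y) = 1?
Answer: 440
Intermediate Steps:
n(Y) = -⅓ (n(Y) = -⅔ + (⅓)*1 = -⅔ + ⅓ = -⅓)
U(K) = 3 - 2*K - 2*K² (U(K) = 3 - (K + K*K)*2 = 3 - (K + K²)*2 = 3 - (2*K + 2*K²) = 3 + (-2*K - 2*K²) = 3 - 2*K - 2*K²)
(U(4) + c(1 + n(-5), 6))*(-11) = ((3 - 2*4 - 2*4²) - 3)*(-11) = ((3 - 8 - 2*16) - 3)*(-11) = ((3 - 8 - 32) - 3)*(-11) = (-37 - 3)*(-11) = -40*(-11) = 440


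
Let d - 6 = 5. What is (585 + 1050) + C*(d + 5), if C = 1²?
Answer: 1651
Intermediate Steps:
C = 1
d = 11 (d = 6 + 5 = 11)
(585 + 1050) + C*(d + 5) = (585 + 1050) + 1*(11 + 5) = 1635 + 1*16 = 1635 + 16 = 1651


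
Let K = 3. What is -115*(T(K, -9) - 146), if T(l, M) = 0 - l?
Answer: 17135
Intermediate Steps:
T(l, M) = -l
-115*(T(K, -9) - 146) = -115*(-1*3 - 146) = -115*(-3 - 146) = -115*(-149) = 17135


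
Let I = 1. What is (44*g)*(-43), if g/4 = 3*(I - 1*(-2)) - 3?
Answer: -45408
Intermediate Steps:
g = 24 (g = 4*(3*(1 - 1*(-2)) - 3) = 4*(3*(1 + 2) - 3) = 4*(3*3 - 3) = 4*(9 - 3) = 4*6 = 24)
(44*g)*(-43) = (44*24)*(-43) = 1056*(-43) = -45408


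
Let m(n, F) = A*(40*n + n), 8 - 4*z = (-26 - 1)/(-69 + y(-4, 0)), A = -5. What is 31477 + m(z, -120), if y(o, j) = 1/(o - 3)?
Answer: 60184457/1936 ≈ 31087.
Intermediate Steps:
y(o, j) = 1/(-3 + o)
z = 3683/1936 (z = 2 - (-26 - 1)/(4*(-69 + 1/(-3 - 4))) = 2 - (-27)/(4*(-69 + 1/(-7))) = 2 - (-27)/(4*(-69 - 1/7)) = 2 - (-27)/(4*(-484/7)) = 2 - (-27)*(-7)/(4*484) = 2 - 1/4*189/484 = 2 - 189/1936 = 3683/1936 ≈ 1.9024)
m(n, F) = -205*n (m(n, F) = -5*(40*n + n) = -205*n)
31477 + m(z, -120) = 31477 - 205*3683/1936 = 31477 - 755015/1936 = 60184457/1936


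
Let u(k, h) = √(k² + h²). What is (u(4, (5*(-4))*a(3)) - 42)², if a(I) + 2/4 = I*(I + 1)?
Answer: 54680 - 168*√13229 ≈ 35357.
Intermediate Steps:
a(I) = -½ + I*(1 + I) (a(I) = -½ + I*(I + 1) = -½ + I*(1 + I))
u(k, h) = √(h² + k²)
(u(4, (5*(-4))*a(3)) - 42)² = (√(((5*(-4))*(-½ + 3 + 3²))² + 4²) - 42)² = (√((-20*(-½ + 3 + 9))² + 16) - 42)² = (√((-20*23/2)² + 16) - 42)² = (√((-230)² + 16) - 42)² = (√(52900 + 16) - 42)² = (√52916 - 42)² = (2*√13229 - 42)² = (-42 + 2*√13229)²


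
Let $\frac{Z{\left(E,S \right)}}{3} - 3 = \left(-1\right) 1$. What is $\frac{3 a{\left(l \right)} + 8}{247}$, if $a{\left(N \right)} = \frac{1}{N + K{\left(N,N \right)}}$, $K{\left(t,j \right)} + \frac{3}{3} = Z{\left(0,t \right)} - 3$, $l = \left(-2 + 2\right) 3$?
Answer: $\frac{1}{26} \approx 0.038462$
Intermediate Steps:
$l = 0$ ($l = 0 \cdot 3 = 0$)
$Z{\left(E,S \right)} = 6$ ($Z{\left(E,S \right)} = 9 + 3 \left(\left(-1\right) 1\right) = 9 + 3 \left(-1\right) = 9 - 3 = 6$)
$K{\left(t,j \right)} = 2$ ($K{\left(t,j \right)} = -1 + \left(6 - 3\right) = -1 + 3 = 2$)
$a{\left(N \right)} = \frac{1}{2 + N}$ ($a{\left(N \right)} = \frac{1}{N + 2} = \frac{1}{2 + N}$)
$\frac{3 a{\left(l \right)} + 8}{247} = \frac{\frac{3}{2 + 0} + 8}{247} = \left(\frac{3}{2} + 8\right) \frac{1}{247} = \frac{19}{2} \cdot \frac{1}{247} = \frac{1}{26}$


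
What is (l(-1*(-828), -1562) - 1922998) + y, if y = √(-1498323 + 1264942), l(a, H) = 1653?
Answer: -1921345 + I*√233381 ≈ -1.9213e+6 + 483.1*I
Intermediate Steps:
y = I*√233381 (y = √(-233381) = I*√233381 ≈ 483.1*I)
(l(-1*(-828), -1562) - 1922998) + y = (1653 - 1922998) + I*√233381 = -1921345 + I*√233381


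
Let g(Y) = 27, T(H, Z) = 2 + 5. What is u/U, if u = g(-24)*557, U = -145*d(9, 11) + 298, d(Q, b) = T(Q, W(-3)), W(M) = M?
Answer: -5013/239 ≈ -20.975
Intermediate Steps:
T(H, Z) = 7
d(Q, b) = 7
U = -717 (U = -145*7 + 298 = -1015 + 298 = -717)
u = 15039 (u = 27*557 = 15039)
u/U = 15039/(-717) = 15039*(-1/717) = -5013/239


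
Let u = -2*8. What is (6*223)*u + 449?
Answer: -20959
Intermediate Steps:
u = -16
(6*223)*u + 449 = (6*223)*(-16) + 449 = 1338*(-16) + 449 = -21408 + 449 = -20959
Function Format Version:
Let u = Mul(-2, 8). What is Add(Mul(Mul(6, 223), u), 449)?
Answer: -20959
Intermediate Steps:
u = -16
Add(Mul(Mul(6, 223), u), 449) = Add(Mul(Mul(6, 223), -16), 449) = Add(Mul(1338, -16), 449) = Add(-21408, 449) = -20959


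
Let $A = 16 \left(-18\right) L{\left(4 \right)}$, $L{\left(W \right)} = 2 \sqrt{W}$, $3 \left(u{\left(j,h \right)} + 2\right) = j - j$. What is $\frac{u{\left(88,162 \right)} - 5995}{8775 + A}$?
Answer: $- \frac{1999}{2541} \approx -0.7867$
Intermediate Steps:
$u{\left(j,h \right)} = -2$ ($u{\left(j,h \right)} = -2 + \frac{j - j}{3} = -2 + \frac{1}{3} \cdot 0 = -2 + 0 = -2$)
$A = -1152$ ($A = 16 \left(-18\right) 2 \sqrt{4} = - 288 \cdot 2 \cdot 2 = \left(-288\right) 4 = -1152$)
$\frac{u{\left(88,162 \right)} - 5995}{8775 + A} = \frac{-2 - 5995}{8775 - 1152} = - \frac{5997}{7623} = \left(-5997\right) \frac{1}{7623} = - \frac{1999}{2541}$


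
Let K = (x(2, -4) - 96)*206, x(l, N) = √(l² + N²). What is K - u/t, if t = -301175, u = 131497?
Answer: -5955905303/301175 + 412*√5 ≈ -18854.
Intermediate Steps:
x(l, N) = √(N² + l²)
K = -19776 + 412*√5 (K = (√((-4)² + 2²) - 96)*206 = (√(16 + 4) - 96)*206 = (√20 - 96)*206 = (2*√5 - 96)*206 = (-96 + 2*√5)*206 = -19776 + 412*√5 ≈ -18855.)
K - u/t = (-19776 + 412*√5) - 131497/(-301175) = (-19776 + 412*√5) - 131497*(-1)/301175 = (-19776 + 412*√5) - 1*(-131497/301175) = (-19776 + 412*√5) + 131497/301175 = -5955905303/301175 + 412*√5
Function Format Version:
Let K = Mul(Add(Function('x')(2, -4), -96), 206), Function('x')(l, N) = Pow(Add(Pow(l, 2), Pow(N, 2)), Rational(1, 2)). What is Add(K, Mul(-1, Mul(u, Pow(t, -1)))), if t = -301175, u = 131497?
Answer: Add(Rational(-5955905303, 301175), Mul(412, Pow(5, Rational(1, 2)))) ≈ -18854.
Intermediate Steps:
Function('x')(l, N) = Pow(Add(Pow(N, 2), Pow(l, 2)), Rational(1, 2))
K = Add(-19776, Mul(412, Pow(5, Rational(1, 2)))) (K = Mul(Add(Pow(Add(Pow(-4, 2), Pow(2, 2)), Rational(1, 2)), -96), 206) = Mul(Add(Pow(Add(16, 4), Rational(1, 2)), -96), 206) = Mul(Add(Pow(20, Rational(1, 2)), -96), 206) = Mul(Add(Mul(2, Pow(5, Rational(1, 2))), -96), 206) = Mul(Add(-96, Mul(2, Pow(5, Rational(1, 2)))), 206) = Add(-19776, Mul(412, Pow(5, Rational(1, 2)))) ≈ -18855.)
Add(K, Mul(-1, Mul(u, Pow(t, -1)))) = Add(Add(-19776, Mul(412, Pow(5, Rational(1, 2)))), Mul(-1, Mul(131497, Pow(-301175, -1)))) = Add(Add(-19776, Mul(412, Pow(5, Rational(1, 2)))), Mul(-1, Mul(131497, Rational(-1, 301175)))) = Add(Add(-19776, Mul(412, Pow(5, Rational(1, 2)))), Mul(-1, Rational(-131497, 301175))) = Add(Add(-19776, Mul(412, Pow(5, Rational(1, 2)))), Rational(131497, 301175)) = Add(Rational(-5955905303, 301175), Mul(412, Pow(5, Rational(1, 2))))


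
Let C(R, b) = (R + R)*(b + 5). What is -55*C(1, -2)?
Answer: -330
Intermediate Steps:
C(R, b) = 2*R*(5 + b) (C(R, b) = (2*R)*(5 + b) = 2*R*(5 + b))
-55*C(1, -2) = -110*(5 - 2) = -110*3 = -55*6 = -330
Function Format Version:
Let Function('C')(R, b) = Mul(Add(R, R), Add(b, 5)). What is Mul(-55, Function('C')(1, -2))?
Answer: -330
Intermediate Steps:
Function('C')(R, b) = Mul(2, R, Add(5, b)) (Function('C')(R, b) = Mul(Mul(2, R), Add(5, b)) = Mul(2, R, Add(5, b)))
Mul(-55, Function('C')(1, -2)) = Mul(-55, Mul(2, 1, Add(5, -2))) = Mul(-55, Mul(2, 1, 3)) = Mul(-55, 6) = -330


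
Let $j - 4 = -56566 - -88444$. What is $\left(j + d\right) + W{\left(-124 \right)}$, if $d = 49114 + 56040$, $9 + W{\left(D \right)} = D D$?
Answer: $152403$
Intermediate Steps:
$W{\left(D \right)} = -9 + D^{2}$ ($W{\left(D \right)} = -9 + D D = -9 + D^{2}$)
$j = 31882$ ($j = 4 - -31878 = 4 + \left(-56566 + 88444\right) = 4 + 31878 = 31882$)
$d = 105154$
$\left(j + d\right) + W{\left(-124 \right)} = \left(31882 + 105154\right) - \left(9 - \left(-124\right)^{2}\right) = 137036 + \left(-9 + 15376\right) = 137036 + 15367 = 152403$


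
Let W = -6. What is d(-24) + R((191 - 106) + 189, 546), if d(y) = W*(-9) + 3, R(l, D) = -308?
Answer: -251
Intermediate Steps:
d(y) = 57 (d(y) = -6*(-9) + 3 = 54 + 3 = 57)
d(-24) + R((191 - 106) + 189, 546) = 57 - 308 = -251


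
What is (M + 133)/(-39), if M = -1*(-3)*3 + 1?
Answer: -11/3 ≈ -3.6667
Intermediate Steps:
M = 10 (M = 3*3 + 1 = 9 + 1 = 10)
(M + 133)/(-39) = (10 + 133)/(-39) = -1/39*143 = -11/3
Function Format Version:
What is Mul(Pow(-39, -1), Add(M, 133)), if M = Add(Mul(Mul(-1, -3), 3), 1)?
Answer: Rational(-11, 3) ≈ -3.6667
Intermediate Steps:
M = 10 (M = Add(Mul(3, 3), 1) = Add(9, 1) = 10)
Mul(Pow(-39, -1), Add(M, 133)) = Mul(Pow(-39, -1), Add(10, 133)) = Mul(Rational(-1, 39), 143) = Rational(-11, 3)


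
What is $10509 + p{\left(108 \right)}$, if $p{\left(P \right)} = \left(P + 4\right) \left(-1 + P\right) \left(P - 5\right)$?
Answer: $1244861$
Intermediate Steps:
$p{\left(P \right)} = \left(-1 + P\right) \left(-5 + P\right) \left(4 + P\right)$ ($p{\left(P \right)} = \left(4 + P\right) \left(-1 + P\right) \left(-5 + P\right) = \left(-1 + P\right) \left(-5 + P\right) \left(4 + P\right)$)
$10509 + p{\left(108 \right)} = 10509 + \left(20 + 108^{3} - 2052 - 2 \cdot 108^{2}\right) = 10509 + \left(20 + 1259712 - 2052 - 23328\right) = 10509 + 1234352 = 1244861$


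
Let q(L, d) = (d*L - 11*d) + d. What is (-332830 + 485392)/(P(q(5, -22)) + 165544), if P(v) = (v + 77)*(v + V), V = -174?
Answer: 25427/25596 ≈ 0.99340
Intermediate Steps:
q(L, d) = -10*d + L*d (q(L, d) = (L*d - 11*d) + d = (-11*d + L*d) + d = -10*d + L*d)
P(v) = (-174 + v)*(77 + v) (P(v) = (v + 77)*(v - 174) = (77 + v)*(-174 + v) = (-174 + v)*(77 + v))
(-332830 + 485392)/(P(q(5, -22)) + 165544) = (-332830 + 485392)/((-13398 + (-22*(-10 + 5))² - (-2134)*(-10 + 5)) + 165544) = 152562/((-13398 + (-22*(-5))² - (-2134)*(-5)) + 165544) = 152562/((-13398 + 110² - 97*110) + 165544) = 152562/((-13398 + 12100 - 10670) + 165544) = 152562/(-11968 + 165544) = 152562/153576 = 152562*(1/153576) = 25427/25596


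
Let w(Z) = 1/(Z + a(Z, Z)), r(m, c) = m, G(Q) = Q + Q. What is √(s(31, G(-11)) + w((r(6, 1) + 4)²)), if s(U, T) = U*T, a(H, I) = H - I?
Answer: I*√68199/10 ≈ 26.115*I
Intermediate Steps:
G(Q) = 2*Q
w(Z) = 1/Z (w(Z) = 1/(Z + (Z - Z)) = 1/(Z + 0) = 1/Z)
s(U, T) = T*U
√(s(31, G(-11)) + w((r(6, 1) + 4)²)) = √((2*(-11))*31 + 1/((6 + 4)²)) = √(-22*31 + 1/(10²)) = √(-682 + 1/100) = √(-68199/100) = I*√68199/10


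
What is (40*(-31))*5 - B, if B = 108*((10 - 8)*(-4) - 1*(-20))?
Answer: -7496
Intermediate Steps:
B = 1296 (B = 108*(2*(-4) + 20) = 108*(-8 + 20) = 108*12 = 1296)
(40*(-31))*5 - B = (40*(-31))*5 - 1*1296 = -1240*5 - 1296 = -6200 - 1296 = -7496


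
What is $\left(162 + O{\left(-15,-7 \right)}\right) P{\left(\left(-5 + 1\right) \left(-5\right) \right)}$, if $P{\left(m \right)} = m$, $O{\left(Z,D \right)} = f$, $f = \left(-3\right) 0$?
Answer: $3240$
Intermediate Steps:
$f = 0$
$O{\left(Z,D \right)} = 0$
$\left(162 + O{\left(-15,-7 \right)}\right) P{\left(\left(-5 + 1\right) \left(-5\right) \right)} = \left(162 + 0\right) \left(-5 + 1\right) \left(-5\right) = 162 \left(\left(-4\right) \left(-5\right)\right) = 162 \cdot 20 = 3240$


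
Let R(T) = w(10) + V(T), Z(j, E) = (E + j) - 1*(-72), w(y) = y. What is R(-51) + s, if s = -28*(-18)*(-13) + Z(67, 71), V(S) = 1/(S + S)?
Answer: -645865/102 ≈ -6332.0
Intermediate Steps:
V(S) = 1/(2*S)
Z(j, E) = 72 + E + j (Z(j, E) = (E + j) + 72 = 72 + E + j)
R(T) = 10 + 1/(2*T)
s = -6342 (s = -28*(-18)*(-13) + (72 + 71 + 67) = 504*(-13) + 210 = -6552 + 210 = -6342)
R(-51) + s = (10 + (½)/(-51)) - 6342 = (10 + (½)*(-1/51)) - 6342 = (10 - 1/102) - 6342 = 1019/102 - 6342 = -645865/102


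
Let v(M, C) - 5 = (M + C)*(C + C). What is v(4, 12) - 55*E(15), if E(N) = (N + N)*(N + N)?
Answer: -49111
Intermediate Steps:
E(N) = 4*N² (E(N) = (2*N)*(2*N) = 4*N²)
v(M, C) = 5 + 2*C*(C + M) (v(M, C) = 5 + (M + C)*(C + C) = 5 + (C + M)*(2*C) = 5 + 2*C*(C + M))
v(4, 12) - 55*E(15) = (5 + 2*12² + 2*12*4) - 220*15² = (5 + 2*144 + 96) - 220*225 = (5 + 288 + 96) - 55*900 = 389 - 49500 = -49111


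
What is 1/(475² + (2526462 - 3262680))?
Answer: -1/510593 ≈ -1.9585e-6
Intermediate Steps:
1/(475² + (2526462 - 3262680)) = 1/(225625 - 736218) = 1/(-510593) = -1/510593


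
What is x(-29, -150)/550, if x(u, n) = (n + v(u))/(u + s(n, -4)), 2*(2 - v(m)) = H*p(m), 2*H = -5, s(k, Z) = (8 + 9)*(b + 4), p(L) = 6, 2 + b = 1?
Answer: -281/24200 ≈ -0.011612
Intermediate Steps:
b = -1 (b = -2 + 1 = -1)
s(k, Z) = 51 (s(k, Z) = (8 + 9)*(-1 + 4) = 17*3 = 51)
H = -5/2 (H = (½)*(-5) = -5/2 ≈ -2.5000)
v(m) = 19/2 (v(m) = 2 - (-5)*6/4 = 2 - ½*(-15) = 2 + 15/2 = 19/2)
x(u, n) = (19/2 + n)/(51 + u) (x(u, n) = (n + 19/2)/(u + 51) = (19/2 + n)/(51 + u))
x(-29, -150)/550 = ((19/2 - 150)/(51 - 29))/550 = (-281/2/22)*(1/550) = ((1/22)*(-281/2))*(1/550) = -281/44*1/550 = -281/24200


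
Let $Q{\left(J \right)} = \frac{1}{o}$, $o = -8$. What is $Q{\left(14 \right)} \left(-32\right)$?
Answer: $4$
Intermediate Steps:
$Q{\left(J \right)} = - \frac{1}{8}$ ($Q{\left(J \right)} = \frac{1}{-8} = - \frac{1}{8}$)
$Q{\left(14 \right)} \left(-32\right) = \left(- \frac{1}{8}\right) \left(-32\right) = 4$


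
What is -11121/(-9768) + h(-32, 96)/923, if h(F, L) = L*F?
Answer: -598261/273208 ≈ -2.1898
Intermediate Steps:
h(F, L) = F*L
-11121/(-9768) + h(-32, 96)/923 = -11121/(-9768) - 32*96/923 = -11121*(-1/9768) - 3072*1/923 = 337/296 - 3072/923 = -598261/273208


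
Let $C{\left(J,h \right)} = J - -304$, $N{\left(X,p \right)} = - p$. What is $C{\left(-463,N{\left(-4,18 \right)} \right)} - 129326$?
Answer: $-129485$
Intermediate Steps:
$C{\left(J,h \right)} = 304 + J$ ($C{\left(J,h \right)} = J + 304 = 304 + J$)
$C{\left(-463,N{\left(-4,18 \right)} \right)} - 129326 = \left(304 - 463\right) - 129326 = -159 - 129326 = -129485$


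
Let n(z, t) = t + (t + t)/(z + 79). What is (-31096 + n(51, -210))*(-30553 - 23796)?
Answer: 22121129980/13 ≈ 1.7016e+9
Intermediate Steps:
n(z, t) = t + 2*t/(79 + z) (n(z, t) = t + (2*t)/(79 + z) = t + 2*t/(79 + z))
(-31096 + n(51, -210))*(-30553 - 23796) = (-31096 - 210*(81 + 51)/(79 + 51))*(-30553 - 23796) = (-31096 - 210*132/130)*(-54349) = (-31096 - 210*1/130*132)*(-54349) = (-31096 - 2772/13)*(-54349) = -407020/13*(-54349) = 22121129980/13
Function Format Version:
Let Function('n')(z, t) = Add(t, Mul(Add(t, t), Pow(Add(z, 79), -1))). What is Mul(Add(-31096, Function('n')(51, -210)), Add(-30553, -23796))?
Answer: Rational(22121129980, 13) ≈ 1.7016e+9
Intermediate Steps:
Function('n')(z, t) = Add(t, Mul(2, t, Pow(Add(79, z), -1))) (Function('n')(z, t) = Add(t, Mul(Mul(2, t), Pow(Add(79, z), -1))) = Add(t, Mul(2, t, Pow(Add(79, z), -1))))
Mul(Add(-31096, Function('n')(51, -210)), Add(-30553, -23796)) = Mul(Add(-31096, Mul(-210, Pow(Add(79, 51), -1), Add(81, 51))), Add(-30553, -23796)) = Mul(Add(-31096, Mul(-210, Pow(130, -1), 132)), -54349) = Mul(Add(-31096, Mul(-210, Rational(1, 130), 132)), -54349) = Mul(Add(-31096, Rational(-2772, 13)), -54349) = Mul(Rational(-407020, 13), -54349) = Rational(22121129980, 13)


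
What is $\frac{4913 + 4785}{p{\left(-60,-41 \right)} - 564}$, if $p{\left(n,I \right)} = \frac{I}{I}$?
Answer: $- \frac{9698}{563} \approx -17.226$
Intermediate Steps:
$p{\left(n,I \right)} = 1$
$\frac{4913 + 4785}{p{\left(-60,-41 \right)} - 564} = \frac{4913 + 4785}{1 - 564} = \frac{9698}{-563} = 9698 \left(- \frac{1}{563}\right) = - \frac{9698}{563}$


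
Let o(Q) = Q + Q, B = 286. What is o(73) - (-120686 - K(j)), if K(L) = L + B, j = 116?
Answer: 121234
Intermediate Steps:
K(L) = 286 + L (K(L) = L + 286 = 286 + L)
o(Q) = 2*Q
o(73) - (-120686 - K(j)) = 2*73 - (-120686 - (286 + 116)) = 146 - (-120686 - 1*402) = 146 - (-120686 - 402) = 146 - 1*(-121088) = 146 + 121088 = 121234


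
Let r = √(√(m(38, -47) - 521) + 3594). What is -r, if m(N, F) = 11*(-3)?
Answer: -√(3594 + I*√554) ≈ -59.95 - 0.19631*I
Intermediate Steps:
m(N, F) = -33
r = √(3594 + I*√554) (r = √(√(-33 - 521) + 3594) = √(√(-554) + 3594) = √(I*√554 + 3594) = √(3594 + I*√554) ≈ 59.95 + 0.1963*I)
-r = -√(3594 + I*√554)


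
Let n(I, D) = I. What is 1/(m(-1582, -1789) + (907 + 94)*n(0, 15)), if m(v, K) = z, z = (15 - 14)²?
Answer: 1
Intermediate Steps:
z = 1 (z = 1² = 1)
m(v, K) = 1
1/(m(-1582, -1789) + (907 + 94)*n(0, 15)) = 1/(1 + (907 + 94)*0) = 1/(1 + 1001*0) = 1/(1 + 0) = 1/1 = 1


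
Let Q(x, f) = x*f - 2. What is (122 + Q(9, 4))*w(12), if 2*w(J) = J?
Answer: 936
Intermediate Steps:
w(J) = J/2
Q(x, f) = -2 + f*x (Q(x, f) = f*x - 2 = -2 + f*x)
(122 + Q(9, 4))*w(12) = (122 + (-2 + 4*9))*((½)*12) = (122 + (-2 + 36))*6 = (122 + 34)*6 = 156*6 = 936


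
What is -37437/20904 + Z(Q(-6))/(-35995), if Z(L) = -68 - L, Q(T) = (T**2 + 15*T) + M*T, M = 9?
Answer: -89892065/50162632 ≈ -1.7920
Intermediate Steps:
Q(T) = T**2 + 24*T (Q(T) = (T**2 + 15*T) + 9*T = T**2 + 24*T)
-37437/20904 + Z(Q(-6))/(-35995) = -37437/20904 + (-68 - (-6)*(24 - 6))/(-35995) = -37437*1/20904 + (-68 - (-6)*18)*(-1/35995) = -12479/6968 + (-68 - 1*(-108))*(-1/35995) = -12479/6968 + (-68 + 108)*(-1/35995) = -12479/6968 + 40*(-1/35995) = -12479/6968 - 8/7199 = -89892065/50162632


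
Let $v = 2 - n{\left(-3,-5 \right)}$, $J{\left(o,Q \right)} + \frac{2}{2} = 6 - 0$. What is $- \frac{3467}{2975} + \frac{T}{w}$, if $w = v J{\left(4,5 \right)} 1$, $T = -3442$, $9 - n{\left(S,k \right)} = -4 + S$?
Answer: $\frac{142818}{2975} \approx 48.006$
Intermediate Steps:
$J{\left(o,Q \right)} = 5$ ($J{\left(o,Q \right)} = -1 + \left(6 - 0\right) = -1 + \left(6 + 0\right) = -1 + 6 = 5$)
$n{\left(S,k \right)} = 13 - S$ ($n{\left(S,k \right)} = 9 - \left(-4 + S\right) = 13 - S$)
$v = -14$ ($v = 2 - \left(13 - -3\right) = 2 - \left(13 + 3\right) = 2 - 16 = -14$)
$w = -70$ ($w = \left(-14\right) 5 \cdot 1 = \left(-70\right) 1 = -70$)
$- \frac{3467}{2975} + \frac{T}{w} = - \frac{3467}{2975} - \frac{3442}{-70} = \left(-3467\right) \frac{1}{2975} - - \frac{1721}{35} = - \frac{3467}{2975} + \frac{1721}{35} = \frac{142818}{2975}$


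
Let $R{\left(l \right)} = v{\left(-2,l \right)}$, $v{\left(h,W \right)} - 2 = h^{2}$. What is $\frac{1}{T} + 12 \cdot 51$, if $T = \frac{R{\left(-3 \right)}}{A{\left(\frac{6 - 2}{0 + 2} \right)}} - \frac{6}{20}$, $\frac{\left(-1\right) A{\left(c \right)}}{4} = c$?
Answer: $\frac{12832}{21} \approx 611.05$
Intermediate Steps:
$v{\left(h,W \right)} = 2 + h^{2}$
$R{\left(l \right)} = 6$ ($R{\left(l \right)} = 2 + \left(-2\right)^{2} = 2 + 4 = 6$)
$A{\left(c \right)} = - 4 c$
$T = - \frac{21}{20}$ ($T = \frac{6}{\left(-4\right) \frac{6 - 2}{0 + 2}} - \frac{6}{20} = \frac{6}{\left(-4\right) \frac{4}{2}} - \frac{3}{10} = \frac{6}{\left(-4\right) 4 \cdot \frac{1}{2}} - \frac{3}{10} = \frac{6}{\left(-4\right) 2} - \frac{3}{10} = \frac{6}{-8} - \frac{3}{10} = 6 \left(- \frac{1}{8}\right) - \frac{3}{10} = - \frac{3}{4} - \frac{3}{10} = - \frac{21}{20} \approx -1.05$)
$\frac{1}{T} + 12 \cdot 51 = \frac{1}{- \frac{21}{20}} + 12 \cdot 51 = - \frac{20}{21} + 612 = \frac{12832}{21}$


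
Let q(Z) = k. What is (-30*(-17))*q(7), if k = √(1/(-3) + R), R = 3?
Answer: 340*√6 ≈ 832.83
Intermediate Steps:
k = 2*√6/3 (k = √(1/(-3) + 3) = √(-⅓ + 3) = √(8/3) = 2*√6/3 ≈ 1.6330)
q(Z) = 2*√6/3
(-30*(-17))*q(7) = (-30*(-17))*(2*√6/3) = 510*(2*√6/3) = 340*√6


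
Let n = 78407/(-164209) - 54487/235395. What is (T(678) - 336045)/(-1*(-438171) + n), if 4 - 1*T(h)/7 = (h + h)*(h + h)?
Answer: -510509614091091795/16937024595380357 ≈ -30.142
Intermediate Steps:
n = -27403871548/38653977555 (n = 78407*(-1/164209) - 54487*1/235395 = -78407/164209 - 54487/235395 = -27403871548/38653977555 ≈ -0.70895)
T(h) = 28 - 28*h² (T(h) = 28 - 7*(h + h)*(h + h) = 28 - 7*2*h*2*h = 28 - 28*h²)
(T(678) - 336045)/(-1*(-438171) + n) = ((28 - 28*678²) - 336045)/(-1*(-438171) - 27403871548/38653977555) = ((28 - 28*459684) - 336045)/(438171 - 27403871548/38653977555) = ((28 - 12871152) - 336045)/(16937024595380357/38653977555) = (-12871124 - 336045)*(38653977555/16937024595380357) = -13207169*38653977555/16937024595380357 = -510509614091091795/16937024595380357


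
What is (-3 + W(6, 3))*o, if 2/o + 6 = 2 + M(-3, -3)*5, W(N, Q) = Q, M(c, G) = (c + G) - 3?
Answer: 0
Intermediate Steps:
M(c, G) = -3 + G + c (M(c, G) = (G + c) - 3 = -3 + G + c)
o = -2/49 (o = 2/(-6 + (2 + (-3 - 3 - 3)*5)) = 2/(-6 + (2 - 9*5)) = 2/(-6 + (2 - 45)) = 2/(-6 - 43) = 2/(-49) = 2*(-1/49) = -2/49 ≈ -0.040816)
(-3 + W(6, 3))*o = (-3 + 3)*(-2/49) = 0*(-2/49) = 0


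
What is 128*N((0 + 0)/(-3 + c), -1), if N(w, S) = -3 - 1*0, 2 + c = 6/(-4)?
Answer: -384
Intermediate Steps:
c = -7/2 (c = -2 + 6/(-4) = -2 + 6*(-1/4) = -2 - 3/2 = -7/2 ≈ -3.5000)
N(w, S) = -3 (N(w, S) = -3 + 0 = -3)
128*N((0 + 0)/(-3 + c), -1) = 128*(-3) = -384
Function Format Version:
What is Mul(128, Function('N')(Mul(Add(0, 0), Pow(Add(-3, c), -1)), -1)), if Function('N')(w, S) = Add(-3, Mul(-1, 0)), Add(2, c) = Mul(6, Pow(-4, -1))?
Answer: -384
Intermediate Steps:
c = Rational(-7, 2) (c = Add(-2, Mul(6, Pow(-4, -1))) = Add(-2, Mul(6, Rational(-1, 4))) = Add(-2, Rational(-3, 2)) = Rational(-7, 2) ≈ -3.5000)
Function('N')(w, S) = -3 (Function('N')(w, S) = Add(-3, 0) = -3)
Mul(128, Function('N')(Mul(Add(0, 0), Pow(Add(-3, c), -1)), -1)) = Mul(128, -3) = -384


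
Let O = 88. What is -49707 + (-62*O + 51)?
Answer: -55112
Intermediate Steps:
-49707 + (-62*O + 51) = -49707 + (-62*88 + 51) = -49707 + (-5456 + 51) = -49707 - 5405 = -55112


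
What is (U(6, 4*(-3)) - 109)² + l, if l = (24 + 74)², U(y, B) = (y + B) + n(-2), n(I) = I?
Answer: 23293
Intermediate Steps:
U(y, B) = -2 + B + y (U(y, B) = (y + B) - 2 = (B + y) - 2 = -2 + B + y)
l = 9604 (l = 98² = 9604)
(U(6, 4*(-3)) - 109)² + l = ((-2 + 4*(-3) + 6) - 109)² + 9604 = ((-2 - 12 + 6) - 109)² + 9604 = (-8 - 109)² + 9604 = (-117)² + 9604 = 13689 + 9604 = 23293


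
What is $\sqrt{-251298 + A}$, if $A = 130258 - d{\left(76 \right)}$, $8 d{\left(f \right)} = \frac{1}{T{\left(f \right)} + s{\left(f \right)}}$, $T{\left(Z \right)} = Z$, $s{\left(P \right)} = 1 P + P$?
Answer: $\frac{i \sqrt{25168573554}}{456} \approx 347.91 i$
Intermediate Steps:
$s{\left(P \right)} = 2 P$ ($s{\left(P \right)} = P + P = 2 P$)
$d{\left(f \right)} = \frac{1}{24 f}$ ($d{\left(f \right)} = \frac{1}{8 \left(f + 2 f\right)} = \frac{1}{8 \cdot 3 f} = \frac{\frac{1}{3} \frac{1}{f}}{8} = \frac{1}{24 f}$)
$A = \frac{237590591}{1824}$ ($A = 130258 - \frac{1}{24 \cdot 76} = 130258 - \frac{1}{24} \cdot \frac{1}{76} = 130258 - \frac{1}{1824} = \frac{237590591}{1824} \approx 1.3026 \cdot 10^{5}$)
$\sqrt{-251298 + A} = \sqrt{-251298 + \frac{237590591}{1824}} = \sqrt{- \frac{220776961}{1824}} = \frac{i \sqrt{25168573554}}{456}$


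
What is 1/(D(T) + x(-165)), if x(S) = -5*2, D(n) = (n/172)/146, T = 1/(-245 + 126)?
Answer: -2988328/29883281 ≈ -0.10000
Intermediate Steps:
T = -1/119 (T = 1/(-119) = -1/119 ≈ -0.0084034)
D(n) = n/25112 (D(n) = (n*(1/172))*(1/146) = (n/172)*(1/146) = n/25112)
x(S) = -10
1/(D(T) + x(-165)) = 1/((1/25112)*(-1/119) - 10) = 1/(-1/2988328 - 10) = 1/(-29883281/2988328) = -2988328/29883281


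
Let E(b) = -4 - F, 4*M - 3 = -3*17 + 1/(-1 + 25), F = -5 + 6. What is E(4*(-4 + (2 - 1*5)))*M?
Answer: 5755/96 ≈ 59.948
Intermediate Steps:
F = 1
M = -1151/96 (M = ¾ + (-3*17 + 1/(-1 + 25))/4 = ¾ + (-51 + 1/24)/4 = ¾ + (¼)*(-1223/24) = ¾ - 1223/96 = -1151/96 ≈ -11.990)
E(b) = -5 (E(b) = -4 - 1*1 = -4 - 1 = -5)
E(4*(-4 + (2 - 1*5)))*M = -5*(-1151/96) = 5755/96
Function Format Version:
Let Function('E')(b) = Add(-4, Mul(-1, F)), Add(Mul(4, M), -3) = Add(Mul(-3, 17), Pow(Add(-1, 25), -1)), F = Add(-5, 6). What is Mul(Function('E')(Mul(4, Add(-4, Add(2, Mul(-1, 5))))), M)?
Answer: Rational(5755, 96) ≈ 59.948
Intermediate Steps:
F = 1
M = Rational(-1151, 96) (M = Add(Rational(3, 4), Mul(Rational(1, 4), Add(Mul(-3, 17), Pow(Add(-1, 25), -1)))) = Add(Rational(3, 4), Mul(Rational(1, 4), Add(-51, Pow(24, -1)))) = Add(Rational(3, 4), Mul(Rational(1, 4), Add(-51, Rational(1, 24)))) = Add(Rational(3, 4), Mul(Rational(1, 4), Rational(-1223, 24))) = Add(Rational(3, 4), Rational(-1223, 96)) = Rational(-1151, 96) ≈ -11.990)
Function('E')(b) = -5 (Function('E')(b) = Add(-4, Mul(-1, 1)) = Add(-4, -1) = -5)
Mul(Function('E')(Mul(4, Add(-4, Add(2, Mul(-1, 5))))), M) = Mul(-5, Rational(-1151, 96)) = Rational(5755, 96)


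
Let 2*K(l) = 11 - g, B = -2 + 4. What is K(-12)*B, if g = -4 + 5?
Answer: 10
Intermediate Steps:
g = 1
B = 2
K(l) = 5 (K(l) = (11 - 1*1)/2 = (11 - 1)/2 = (½)*10 = 5)
K(-12)*B = 5*2 = 10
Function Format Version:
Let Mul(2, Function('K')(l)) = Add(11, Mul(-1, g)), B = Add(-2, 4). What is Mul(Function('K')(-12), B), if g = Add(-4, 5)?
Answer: 10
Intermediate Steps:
g = 1
B = 2
Function('K')(l) = 5 (Function('K')(l) = Mul(Rational(1, 2), Add(11, Mul(-1, 1))) = Mul(Rational(1, 2), Add(11, -1)) = Mul(Rational(1, 2), 10) = 5)
Mul(Function('K')(-12), B) = Mul(5, 2) = 10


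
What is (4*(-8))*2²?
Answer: -128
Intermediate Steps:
(4*(-8))*2² = -32*4 = -128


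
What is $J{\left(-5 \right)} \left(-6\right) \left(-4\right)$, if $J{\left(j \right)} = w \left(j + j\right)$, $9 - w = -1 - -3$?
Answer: $-1680$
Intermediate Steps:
$w = 7$ ($w = 9 - \left(-1 - -3\right) = 9 - \left(-1 + 3\right) = 9 - 2 = 7$)
$J{\left(j \right)} = 14 j$ ($J{\left(j \right)} = 7 \left(j + j\right) = 7 \cdot 2 j = 14 j$)
$J{\left(-5 \right)} \left(-6\right) \left(-4\right) = 14 \left(-5\right) \left(-6\right) \left(-4\right) = \left(-70\right) \left(-6\right) \left(-4\right) = 420 \left(-4\right) = -1680$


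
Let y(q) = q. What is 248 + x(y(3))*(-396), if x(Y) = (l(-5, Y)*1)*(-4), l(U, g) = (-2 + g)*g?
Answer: 5000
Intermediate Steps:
l(U, g) = g*(-2 + g)
x(Y) = -4*Y*(-2 + Y) (x(Y) = ((Y*(-2 + Y))*1)*(-4) = (Y*(-2 + Y))*(-4) = -4*Y*(-2 + Y))
248 + x(y(3))*(-396) = 248 + (4*3*(2 - 1*3))*(-396) = 248 + (4*3*(2 - 3))*(-396) = 248 + (4*3*(-1))*(-396) = 248 - 12*(-396) = 248 + 4752 = 5000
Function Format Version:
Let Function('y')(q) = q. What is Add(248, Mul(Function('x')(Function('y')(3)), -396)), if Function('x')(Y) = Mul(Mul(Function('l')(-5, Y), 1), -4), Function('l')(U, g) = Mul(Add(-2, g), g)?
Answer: 5000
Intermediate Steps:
Function('l')(U, g) = Mul(g, Add(-2, g))
Function('x')(Y) = Mul(-4, Y, Add(-2, Y)) (Function('x')(Y) = Mul(Mul(Mul(Y, Add(-2, Y)), 1), -4) = Mul(Mul(Y, Add(-2, Y)), -4) = Mul(-4, Y, Add(-2, Y)))
Add(248, Mul(Function('x')(Function('y')(3)), -396)) = Add(248, Mul(Mul(4, 3, Add(2, Mul(-1, 3))), -396)) = Add(248, Mul(Mul(4, 3, Add(2, -3)), -396)) = Add(248, Mul(Mul(4, 3, -1), -396)) = Add(248, Mul(-12, -396)) = Add(248, 4752) = 5000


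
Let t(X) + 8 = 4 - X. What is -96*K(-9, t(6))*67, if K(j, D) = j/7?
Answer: 57888/7 ≈ 8269.7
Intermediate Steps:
t(X) = -4 - X (t(X) = -8 + (4 - X) = -4 - X)
K(j, D) = j/7 (K(j, D) = j*(⅐) = j/7)
-96*K(-9, t(6))*67 = -96*(-9)/7*67 = -96*(-9/7)*67 = (864/7)*67 = 57888/7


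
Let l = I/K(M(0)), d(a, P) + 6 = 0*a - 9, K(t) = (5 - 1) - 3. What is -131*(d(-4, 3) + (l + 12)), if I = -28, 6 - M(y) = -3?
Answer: 4061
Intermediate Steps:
M(y) = 9 (M(y) = 6 - 1*(-3) = 6 + 3 = 9)
K(t) = 1 (K(t) = 4 - 3 = 1)
d(a, P) = -15 (d(a, P) = -6 + (0*a - 9) = -6 + (0 - 9) = -6 - 9 = -15)
l = -28 (l = -28/1 = -28*1 = -28)
-131*(d(-4, 3) + (l + 12)) = -131*(-15 + (-28 + 12)) = -131*(-15 - 16) = -131*(-31) = 4061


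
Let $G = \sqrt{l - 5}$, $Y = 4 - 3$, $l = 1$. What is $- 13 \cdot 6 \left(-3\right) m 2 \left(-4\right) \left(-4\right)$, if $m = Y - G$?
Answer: $7488 - 14976 i \approx 7488.0 - 14976.0 i$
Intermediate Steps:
$Y = 1$ ($Y = 4 - 3 = 1$)
$G = 2 i$ ($G = \sqrt{1 - 5} = \sqrt{-4} = 2 i \approx 2.0 i$)
$m = 1 - 2 i \approx 1.0 - 2.0 i$
$- 13 \cdot 6 \left(-3\right) m 2 \left(-4\right) \left(-4\right) = - 13 \cdot 6 \left(-3\right) \left(1 - 2 i\right) 2 \left(-4\right) \left(-4\right) = - 13 \left(- 18 \left(1 - 2 i\right)\right) \left(\left(-8\right) \left(-4\right)\right) = - 13 \left(-18 + 36 i\right) 32 = \left(234 - 468 i\right) 32 = 7488 - 14976 i$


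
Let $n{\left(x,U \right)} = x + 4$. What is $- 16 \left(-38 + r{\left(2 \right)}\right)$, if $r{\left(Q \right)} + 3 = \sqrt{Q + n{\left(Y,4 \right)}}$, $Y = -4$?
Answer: $656 - 16 \sqrt{2} \approx 633.37$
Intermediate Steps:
$n{\left(x,U \right)} = 4 + x$
$r{\left(Q \right)} = -3 + \sqrt{Q}$ ($r{\left(Q \right)} = -3 + \sqrt{Q + \left(4 - 4\right)} = -3 + \sqrt{Q + 0} = -3 + \sqrt{Q}$)
$- 16 \left(-38 + r{\left(2 \right)}\right) = - 16 \left(-38 - \left(3 - \sqrt{2}\right)\right) = - 16 \left(-41 + \sqrt{2}\right) = 656 - 16 \sqrt{2}$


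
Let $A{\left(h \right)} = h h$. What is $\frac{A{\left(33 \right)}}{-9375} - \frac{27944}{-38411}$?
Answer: $\frac{73381807}{120034375} \approx 0.61134$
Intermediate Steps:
$A{\left(h \right)} = h^{2}$
$\frac{A{\left(33 \right)}}{-9375} - \frac{27944}{-38411} = \frac{33^{2}}{-9375} - \frac{27944}{-38411} = 1089 \left(- \frac{1}{9375}\right) - - \frac{27944}{38411} = - \frac{363}{3125} + \frac{27944}{38411} = \frac{73381807}{120034375}$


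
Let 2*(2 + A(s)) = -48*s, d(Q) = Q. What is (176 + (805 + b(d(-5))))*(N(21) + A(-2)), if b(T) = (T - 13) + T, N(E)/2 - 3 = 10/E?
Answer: 1065296/21 ≈ 50728.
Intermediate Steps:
N(E) = 6 + 20/E (N(E) = 6 + 2*(10/E) = 6 + 20/E)
b(T) = -13 + 2*T (b(T) = (-13 + T) + T = -13 + 2*T)
A(s) = -2 - 24*s (A(s) = -2 + (-48*s)/2 = -2 - 24*s)
(176 + (805 + b(d(-5))))*(N(21) + A(-2)) = (176 + (805 + (-13 + 2*(-5))))*((6 + 20/21) + (-2 - 24*(-2))) = (176 + (805 + (-13 - 10)))*((6 + 20*(1/21)) + (-2 + 48)) = (176 + (805 - 23))*((6 + 20/21) + 46) = (176 + 782)*(146/21 + 46) = 958*(1112/21) = 1065296/21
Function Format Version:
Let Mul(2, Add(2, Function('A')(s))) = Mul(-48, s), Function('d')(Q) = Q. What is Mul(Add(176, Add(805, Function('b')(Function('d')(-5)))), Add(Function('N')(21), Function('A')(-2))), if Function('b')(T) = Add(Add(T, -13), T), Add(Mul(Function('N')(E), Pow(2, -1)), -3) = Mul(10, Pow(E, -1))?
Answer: Rational(1065296, 21) ≈ 50728.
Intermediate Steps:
Function('N')(E) = Add(6, Mul(20, Pow(E, -1))) (Function('N')(E) = Add(6, Mul(2, Mul(10, Pow(E, -1)))) = Add(6, Mul(20, Pow(E, -1))))
Function('b')(T) = Add(-13, Mul(2, T)) (Function('b')(T) = Add(Add(-13, T), T) = Add(-13, Mul(2, T)))
Function('A')(s) = Add(-2, Mul(-24, s)) (Function('A')(s) = Add(-2, Mul(Rational(1, 2), Mul(-48, s))) = Add(-2, Mul(-24, s)))
Mul(Add(176, Add(805, Function('b')(Function('d')(-5)))), Add(Function('N')(21), Function('A')(-2))) = Mul(Add(176, Add(805, Add(-13, Mul(2, -5)))), Add(Add(6, Mul(20, Pow(21, -1))), Add(-2, Mul(-24, -2)))) = Mul(Add(176, Add(805, Add(-13, -10))), Add(Add(6, Mul(20, Rational(1, 21))), Add(-2, 48))) = Mul(Add(176, Add(805, -23)), Add(Add(6, Rational(20, 21)), 46)) = Mul(Add(176, 782), Add(Rational(146, 21), 46)) = Mul(958, Rational(1112, 21)) = Rational(1065296, 21)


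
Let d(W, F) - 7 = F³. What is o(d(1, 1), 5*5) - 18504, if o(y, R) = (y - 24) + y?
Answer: -18512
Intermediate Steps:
d(W, F) = 7 + F³
o(y, R) = -24 + 2*y (o(y, R) = (-24 + y) + y = -24 + 2*y)
o(d(1, 1), 5*5) - 18504 = (-24 + 2*(7 + 1³)) - 18504 = (-24 + 2*(7 + 1)) - 18504 = (-24 + 2*8) - 18504 = (-24 + 16) - 18504 = -8 - 18504 = -18512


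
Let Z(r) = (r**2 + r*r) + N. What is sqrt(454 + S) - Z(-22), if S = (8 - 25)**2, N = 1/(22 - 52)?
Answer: -29039/30 + sqrt(743) ≈ -940.71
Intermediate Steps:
N = -1/30 (N = 1/(-30) = -1/30 ≈ -0.033333)
S = 289 (S = (-17)**2 = 289)
Z(r) = -1/30 + 2*r**2 (Z(r) = (r**2 + r*r) - 1/30 = (r**2 + r**2) - 1/30 = 2*r**2 - 1/30 = -1/30 + 2*r**2)
sqrt(454 + S) - Z(-22) = sqrt(454 + 289) - (-1/30 + 2*(-22)**2) = sqrt(743) - (-1/30 + 2*484) = sqrt(743) - (-1/30 + 968) = sqrt(743) - 1*29039/30 = sqrt(743) - 29039/30 = -29039/30 + sqrt(743)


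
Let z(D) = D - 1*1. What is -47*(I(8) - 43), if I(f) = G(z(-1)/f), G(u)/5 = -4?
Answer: 2961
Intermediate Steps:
z(D) = -1 + D (z(D) = D - 1 = -1 + D)
G(u) = -20 (G(u) = 5*(-4) = -20)
I(f) = -20
-47*(I(8) - 43) = -47*(-20 - 43) = -47*(-63) = 2961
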